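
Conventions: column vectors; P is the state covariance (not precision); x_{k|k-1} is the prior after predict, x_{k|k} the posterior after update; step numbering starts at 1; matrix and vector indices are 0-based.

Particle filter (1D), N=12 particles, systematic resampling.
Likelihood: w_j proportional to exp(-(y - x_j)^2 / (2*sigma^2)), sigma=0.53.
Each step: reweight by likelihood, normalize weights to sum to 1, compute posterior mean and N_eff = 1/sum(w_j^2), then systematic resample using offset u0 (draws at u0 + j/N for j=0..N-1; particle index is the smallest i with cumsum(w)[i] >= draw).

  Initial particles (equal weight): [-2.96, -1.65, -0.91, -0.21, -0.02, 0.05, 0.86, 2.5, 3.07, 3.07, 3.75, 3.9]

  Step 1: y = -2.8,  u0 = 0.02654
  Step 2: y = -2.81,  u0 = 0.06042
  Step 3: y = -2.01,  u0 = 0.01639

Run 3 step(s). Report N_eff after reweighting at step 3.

step 1: w=[0.9081, 0.0903, 0.0016, 0.0000, 0.0000, 0.0000, 0.0000, 0.0000, 0.0000, 0.0000, 0.0000, 0.0000]  mean=-2.8383  Neff=1.2008  idx=[0, 0, 0, 0, 0, 0, 0, 0, 0, 0, 0, 1]
step 2: w=[0.0901, 0.0901, 0.0901, 0.0901, 0.0901, 0.0901, 0.0901, 0.0901, 0.0901, 0.0901, 0.0901, 0.0086]  mean=-2.9488  Neff=11.1814  idx=[0, 1, 2, 3, 4, 5, 6, 7, 8, 8, 9, 10]
step 3: w=[0.0833, 0.0833, 0.0833, 0.0833, 0.0833, 0.0833, 0.0833, 0.0833, 0.0833, 0.0833, 0.0833, 0.0833]  mean=-2.9600  Neff=12.0000  idx=[0, 1, 2, 3, 4, 5, 6, 7, 8, 9, 10, 11]

N_eff = 12.0000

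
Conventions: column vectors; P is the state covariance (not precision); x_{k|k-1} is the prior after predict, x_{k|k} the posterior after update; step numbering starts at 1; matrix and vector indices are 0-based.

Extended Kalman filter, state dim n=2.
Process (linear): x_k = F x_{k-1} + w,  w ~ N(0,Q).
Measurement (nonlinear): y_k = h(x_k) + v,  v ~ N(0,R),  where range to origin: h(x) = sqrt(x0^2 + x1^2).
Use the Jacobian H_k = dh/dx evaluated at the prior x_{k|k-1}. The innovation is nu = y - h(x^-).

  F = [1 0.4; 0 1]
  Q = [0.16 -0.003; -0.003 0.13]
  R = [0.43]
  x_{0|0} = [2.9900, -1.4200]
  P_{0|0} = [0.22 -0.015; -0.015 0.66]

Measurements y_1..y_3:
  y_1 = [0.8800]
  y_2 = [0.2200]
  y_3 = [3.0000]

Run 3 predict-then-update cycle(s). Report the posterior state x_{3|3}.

x_post = [-0.8926, -2.4218]

step 1: x^-=[2.4220, -1.4200]  P^-=[0.4736 0.2460; 0.2460 0.7900]  H_jac=[0.8627 -0.5058]  S=[0.7699]  K=[0.3691; -0.2433]  nu=[-1.9276]  x^+=[1.7106, -0.9509]  P^+=[0.3687 0.3151; 0.3151 0.7444]
step 2: x^-=[1.3302, -0.9509]  P^-=[0.9000 0.6099; 0.6099 0.8744]  H_jac=[0.8135 -0.5816]  S=[0.7442]  K=[0.5071; -0.0166]  nu=[-1.4152]  x^+=[0.6125, -0.9274]  P^+=[0.7085 0.6162; 0.6162 0.8742]
step 3: x^-=[0.2416, -0.9274]  P^-=[1.5014 0.9629; 0.9629 1.0042]  H_jac=[0.2520 -0.9677]  S=[0.9961]  K=[-0.5555; -0.7320]  nu=[2.0416]  x^+=[-0.8926, -2.4218]  P^+=[1.1939 0.5578; 0.5578 0.4705]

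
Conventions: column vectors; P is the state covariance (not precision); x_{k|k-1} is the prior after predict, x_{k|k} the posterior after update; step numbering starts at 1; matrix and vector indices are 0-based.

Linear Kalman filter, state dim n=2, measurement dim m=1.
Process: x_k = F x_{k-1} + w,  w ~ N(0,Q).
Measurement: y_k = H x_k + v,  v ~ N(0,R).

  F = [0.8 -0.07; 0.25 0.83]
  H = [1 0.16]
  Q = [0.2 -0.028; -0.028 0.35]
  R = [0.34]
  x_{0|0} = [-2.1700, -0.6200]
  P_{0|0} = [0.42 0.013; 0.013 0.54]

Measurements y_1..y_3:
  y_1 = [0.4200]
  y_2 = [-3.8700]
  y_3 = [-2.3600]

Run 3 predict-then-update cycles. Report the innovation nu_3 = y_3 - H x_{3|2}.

innov = [-0.6491]

step 1: x^-=[-1.6926, -1.0571]  P^-=[0.4700 0.0330; 0.0330 0.7537]  S=[0.8399]  K=[0.5659; 0.1829]  nu=[2.2817]  x^+=[-0.4014, -0.6398]  P^+=[0.2010 -0.0539; -0.0539 0.7256]
step 2: x^-=[-0.2763, -0.6313]  P^-=[0.3383 -0.0648; -0.0648 0.8400]  S=[0.6790]  K=[0.4829; 0.1025]  nu=[-3.4927]  x^+=[-1.9628, -0.9894]  P^+=[0.1799 -0.0984; -0.0984 0.8329]
step 3: x^-=[-1.5010, -1.3119]  P^-=[0.3303 -0.1040; -0.1040 0.8942]  S=[0.6599]  K=[0.4753; 0.0592]  nu=[-0.6491]  x^+=[-1.8095, -1.3503]  P^+=[0.1812 -0.1226; -0.1226 0.8919]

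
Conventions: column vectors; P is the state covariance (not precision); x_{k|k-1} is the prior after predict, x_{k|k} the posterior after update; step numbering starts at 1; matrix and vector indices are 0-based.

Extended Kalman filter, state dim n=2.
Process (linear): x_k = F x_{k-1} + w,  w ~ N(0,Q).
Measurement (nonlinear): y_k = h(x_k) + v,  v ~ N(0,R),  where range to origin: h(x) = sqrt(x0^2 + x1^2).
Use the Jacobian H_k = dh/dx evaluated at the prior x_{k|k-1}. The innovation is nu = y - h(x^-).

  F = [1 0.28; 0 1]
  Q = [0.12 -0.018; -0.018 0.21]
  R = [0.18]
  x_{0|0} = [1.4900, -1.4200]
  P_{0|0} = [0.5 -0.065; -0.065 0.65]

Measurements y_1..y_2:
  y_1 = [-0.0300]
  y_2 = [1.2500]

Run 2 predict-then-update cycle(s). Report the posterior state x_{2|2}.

step 1: x^-=[1.0924, -1.4200]  P^-=[0.6346 0.0990; 0.0990 0.8600]  H_jac=[0.6097 -0.7926]  S=[0.8605]  K=[0.3585; -0.7220]  nu=[-1.8216]  x^+=[0.4394, -0.1048]  P^+=[0.5240 0.3217; 0.3217 0.4114]
step 2: x^-=[0.4101, -0.1048]  P^-=[0.8564 0.4189; 0.4189 0.6214]  H_jac=[0.9688 -0.2477]  S=[0.8209]  K=[0.8843; 0.3069]  nu=[0.8267]  x^+=[1.1412, 0.1489]  P^+=[0.2144 0.1961; 0.1961 0.5441]

x_post = [1.1412, 0.1489]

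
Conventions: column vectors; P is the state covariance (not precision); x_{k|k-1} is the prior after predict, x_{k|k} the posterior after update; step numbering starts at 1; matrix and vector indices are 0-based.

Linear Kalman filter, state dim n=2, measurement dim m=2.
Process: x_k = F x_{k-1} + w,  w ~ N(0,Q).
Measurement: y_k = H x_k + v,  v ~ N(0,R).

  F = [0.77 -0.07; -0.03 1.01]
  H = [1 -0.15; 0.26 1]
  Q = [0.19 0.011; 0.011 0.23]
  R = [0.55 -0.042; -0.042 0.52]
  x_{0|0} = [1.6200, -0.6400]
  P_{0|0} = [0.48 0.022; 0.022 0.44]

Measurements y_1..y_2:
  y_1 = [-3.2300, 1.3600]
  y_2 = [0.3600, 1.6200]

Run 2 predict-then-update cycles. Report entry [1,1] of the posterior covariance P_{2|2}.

step 1: x^-=[1.2922, -0.6950]  P^-=[0.4744 -0.0140; -0.0140 0.6779]  S=[1.0438 -0.0338; -0.0338 1.2227]  K=[0.4598 0.1021; -0.0931 0.5489]  nu=[-4.6265, 1.7190]  x^+=[-0.6594, 0.6792]  P^+=[0.2441 -0.0297; -0.0297 0.2971]
step 2: x^-=[-0.5553, 0.7057]  P^-=[0.3394 -0.0388; -0.0388 0.5350]  S=[0.9131 -0.0713; -0.0713 1.0578]  K=[0.3838 0.0726; -0.0921 0.4901]  nu=[1.0211, 1.0586]  x^+=[-0.0865, 1.1305]  P^+=[0.2033 -0.0312; -0.0312 0.2668]

P_post[1,1] = 0.2668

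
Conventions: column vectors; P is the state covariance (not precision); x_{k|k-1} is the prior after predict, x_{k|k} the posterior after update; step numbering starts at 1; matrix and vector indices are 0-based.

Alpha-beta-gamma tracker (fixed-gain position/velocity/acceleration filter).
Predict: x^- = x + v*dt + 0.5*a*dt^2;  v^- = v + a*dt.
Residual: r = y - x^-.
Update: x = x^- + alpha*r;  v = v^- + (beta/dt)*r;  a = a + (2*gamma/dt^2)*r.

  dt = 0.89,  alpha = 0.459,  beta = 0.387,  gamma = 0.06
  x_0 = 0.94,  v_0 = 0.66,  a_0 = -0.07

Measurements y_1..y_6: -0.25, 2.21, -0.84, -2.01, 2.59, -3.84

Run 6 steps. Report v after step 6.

v_post = -1.3158

step 1: x_pred=1.4997  r=-1.7497  x^+=0.6966  v^+=-0.1631  a^+=-0.3351
step 2: x_pred=0.4187  r=1.7913  x^+=1.2409  v^+=0.3176  a^+=-0.0637
step 3: x_pred=1.4983  r=-2.3383  x^+=0.4250  v^+=-0.7559  a^+=-0.4179
step 4: x_pred=-0.4132  r=-1.5968  x^+=-1.1461  v^+=-1.8222  a^+=-0.6598
step 5: x_pred=-3.0292  r=5.6192  x^+=-0.4500  v^+=0.0340  a^+=0.1914
step 6: x_pred=-0.3439  r=-3.4961  x^+=-1.9486  v^+=-1.3158  a^+=-0.3382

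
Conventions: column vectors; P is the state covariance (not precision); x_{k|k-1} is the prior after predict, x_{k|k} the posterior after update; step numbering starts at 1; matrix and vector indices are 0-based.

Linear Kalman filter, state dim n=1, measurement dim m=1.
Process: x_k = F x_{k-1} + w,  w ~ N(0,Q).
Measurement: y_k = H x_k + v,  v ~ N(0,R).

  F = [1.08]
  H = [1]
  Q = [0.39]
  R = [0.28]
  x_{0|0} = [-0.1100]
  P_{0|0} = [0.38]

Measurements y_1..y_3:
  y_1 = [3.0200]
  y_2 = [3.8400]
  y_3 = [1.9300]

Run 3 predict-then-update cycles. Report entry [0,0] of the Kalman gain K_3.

K[0,0] = 0.6877

step 1: x^-=[-0.1188]  P^-=[0.8332]  S=[1.1132]  K=[0.7485]  nu=[3.1388]  x^+=[2.2305]  P^+=[0.2096]
step 2: x^-=[2.4090]  P^-=[0.6344]  S=[0.9144]  K=[0.6938]  nu=[1.4310]  x^+=[3.4018]  P^+=[0.1943]
step 3: x^-=[3.6740]  P^-=[0.6166]  S=[0.8966]  K=[0.6877]  nu=[-1.7440]  x^+=[2.4746]  P^+=[0.1926]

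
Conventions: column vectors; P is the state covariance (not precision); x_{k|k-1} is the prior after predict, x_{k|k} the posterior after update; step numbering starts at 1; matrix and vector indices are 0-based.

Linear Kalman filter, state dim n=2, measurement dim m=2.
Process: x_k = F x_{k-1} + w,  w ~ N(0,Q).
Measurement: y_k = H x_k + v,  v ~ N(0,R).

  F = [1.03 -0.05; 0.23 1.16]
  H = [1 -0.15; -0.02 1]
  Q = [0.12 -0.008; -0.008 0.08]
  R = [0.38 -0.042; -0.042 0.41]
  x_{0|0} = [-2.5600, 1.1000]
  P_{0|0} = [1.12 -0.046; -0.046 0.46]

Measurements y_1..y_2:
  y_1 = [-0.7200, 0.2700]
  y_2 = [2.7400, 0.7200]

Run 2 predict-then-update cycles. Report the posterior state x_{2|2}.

x_post = [0.9541, 0.6588]

step 1: x^-=[-2.6918, 0.6872]  P^-=[1.3141 0.1762; 0.1762 0.7337]  S=[1.6577 -0.0016; -0.0016 1.1372]  K=[0.7769 0.1329; 0.0405 0.6421]  nu=[2.0749, -0.4710]  x^+=[-1.1425, 0.4688]  P^+=[0.2938 0.0278; 0.0278 0.2621]
step 2: x^-=[-1.2002, 0.2811]  P^-=[0.4295 0.0792; 0.0792 0.4631]  S=[0.7961 -0.0406; -0.0406 0.8701]  K=[0.5299 0.1059; 0.0394 0.5322]  nu=[3.9823, 0.4149]  x^+=[0.9541, 0.6588]  P^+=[0.2007 0.0252; 0.0252 0.2171]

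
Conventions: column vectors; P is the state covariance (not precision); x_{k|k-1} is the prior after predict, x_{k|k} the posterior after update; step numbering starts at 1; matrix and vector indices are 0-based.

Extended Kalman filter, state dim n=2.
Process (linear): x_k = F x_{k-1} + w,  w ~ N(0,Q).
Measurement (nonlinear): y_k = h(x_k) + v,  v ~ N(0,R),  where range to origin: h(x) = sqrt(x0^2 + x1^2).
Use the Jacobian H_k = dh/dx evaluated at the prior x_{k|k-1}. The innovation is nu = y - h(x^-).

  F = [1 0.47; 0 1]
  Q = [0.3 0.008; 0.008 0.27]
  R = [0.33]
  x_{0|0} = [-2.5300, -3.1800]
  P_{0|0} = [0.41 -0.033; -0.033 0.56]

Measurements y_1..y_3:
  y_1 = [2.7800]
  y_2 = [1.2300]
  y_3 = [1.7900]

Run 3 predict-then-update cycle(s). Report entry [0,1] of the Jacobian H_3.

step 1: x^-=[-4.0246, -3.1800]  P^-=[0.8027 0.2382; 0.2382 0.8300]  H_jac=[-0.7846 -0.6200]  S=[1.3749]  K=[-0.5655; -0.5102]  nu=[-2.3493]  x^+=[-2.6961, -1.9814]  P^+=[0.3630 -0.1585; -0.1585 0.4721]
step 2: x^-=[-3.6274, -1.9814]  P^-=[0.6184 0.0714; 0.0714 0.7421]  H_jac=[-0.8776 -0.4794]  S=[1.0369]  K=[-0.5564; -0.4035]  nu=[-2.9033]  x^+=[-2.0120, -0.8098]  P^+=[0.2974 -0.1614; -0.1614 0.5733]
step 3: x^-=[-2.3926, -0.8098]  P^-=[0.5723 0.1160; 0.1160 0.8433]  H_jac=[-0.9472 -0.3206]  S=[1.0006]  K=[-0.5789; -0.3800]  nu=[-0.7360]  x^+=[-1.9666, -0.5301]  P^+=[0.2369 -0.1041; -0.1041 0.6988]

H_jac[0,1] = -0.3206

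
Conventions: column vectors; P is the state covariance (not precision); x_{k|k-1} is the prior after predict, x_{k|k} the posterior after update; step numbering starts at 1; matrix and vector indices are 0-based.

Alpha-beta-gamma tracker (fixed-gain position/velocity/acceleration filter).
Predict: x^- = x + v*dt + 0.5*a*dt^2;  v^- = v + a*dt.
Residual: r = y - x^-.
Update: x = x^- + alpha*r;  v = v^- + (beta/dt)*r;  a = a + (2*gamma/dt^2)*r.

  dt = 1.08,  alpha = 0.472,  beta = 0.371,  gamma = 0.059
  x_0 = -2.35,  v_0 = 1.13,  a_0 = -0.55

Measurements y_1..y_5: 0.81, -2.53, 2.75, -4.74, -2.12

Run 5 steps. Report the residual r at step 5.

step 1: x_pred=-1.4504  r=2.2604  x^+=-0.3835  v^+=1.3125  a^+=-0.3213
step 2: x_pred=0.8466  r=-3.3766  x^+=-0.7472  v^+=-0.1945  a^+=-0.6629
step 3: x_pred=-1.3438  r=4.0938  x^+=0.5885  v^+=0.4959  a^+=-0.2488
step 4: x_pred=0.9789  r=-5.7189  x^+=-1.7204  v^+=-1.7374  a^+=-0.8273
step 5: x_pred=-4.0793  r=1.9593  x^+=-3.1545  v^+=-1.9578  a^+=-0.6291

resid = 1.9593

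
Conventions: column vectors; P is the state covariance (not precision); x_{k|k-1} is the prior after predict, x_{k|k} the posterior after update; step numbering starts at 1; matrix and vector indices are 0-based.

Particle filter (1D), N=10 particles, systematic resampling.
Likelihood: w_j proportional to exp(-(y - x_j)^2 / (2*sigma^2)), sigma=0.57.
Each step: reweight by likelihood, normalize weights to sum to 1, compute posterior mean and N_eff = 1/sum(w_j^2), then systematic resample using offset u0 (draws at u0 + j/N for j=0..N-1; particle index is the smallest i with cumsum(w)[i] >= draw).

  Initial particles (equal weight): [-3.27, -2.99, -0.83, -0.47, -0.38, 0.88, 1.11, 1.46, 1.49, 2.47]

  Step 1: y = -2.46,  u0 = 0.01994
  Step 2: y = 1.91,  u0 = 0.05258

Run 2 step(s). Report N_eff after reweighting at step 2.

N_eff = 6.1037

step 1: w=[0.3525, 0.6279, 0.0162, 0.0022, 0.0012, 0.0000, 0.0000, 0.0000, 0.0000, 0.0000]  mean=-3.0449  Neff=1.9277  idx=[0, 0, 0, 0, 1, 1, 1, 1, 1, 1]
step 2: w=[0.0021, 0.0021, 0.0021, 0.0021, 0.1652, 0.1652, 0.1652, 0.1652, 0.1652, 0.1652]  mean=-2.9924  Neff=6.1037  idx=[4, 4, 5, 6, 6, 7, 7, 8, 9, 9]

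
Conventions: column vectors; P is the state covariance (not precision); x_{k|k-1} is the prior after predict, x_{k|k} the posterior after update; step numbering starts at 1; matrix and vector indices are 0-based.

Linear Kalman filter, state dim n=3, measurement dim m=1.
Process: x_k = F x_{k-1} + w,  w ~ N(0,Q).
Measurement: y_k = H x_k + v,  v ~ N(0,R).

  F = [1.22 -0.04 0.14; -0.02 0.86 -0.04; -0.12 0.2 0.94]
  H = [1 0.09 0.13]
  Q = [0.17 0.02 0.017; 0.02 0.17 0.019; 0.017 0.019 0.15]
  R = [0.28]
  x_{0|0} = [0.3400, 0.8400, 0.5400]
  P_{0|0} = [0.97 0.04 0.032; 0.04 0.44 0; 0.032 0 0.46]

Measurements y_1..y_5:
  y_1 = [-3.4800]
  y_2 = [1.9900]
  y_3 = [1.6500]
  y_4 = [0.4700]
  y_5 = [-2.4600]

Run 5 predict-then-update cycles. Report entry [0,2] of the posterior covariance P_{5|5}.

step 1: x^-=[0.4568, 0.6940, 0.6348]  P^-=[1.6305 0.0190 -0.0219; 0.0190 0.4952 0.0750; -0.0219 0.0750 0.5789]  S=[1.9238]  K=[0.8470; 0.0381; 0.0313]  nu=[-4.0818]  x^+=[-3.0003, 0.5385, 0.5072]  P^+=[0.2505 -0.0431 -0.0728; -0.0431 0.4924 0.0727; -0.0728 0.0727 0.5770]
step 2: x^-=[-3.6109, 0.5028, 0.9445]  P^-=[0.5335 -0.0389 -0.0414; -0.0389 0.5316 0.1464; -0.0414 0.1464 0.7290]  S=[0.8157]  K=[0.6431; 0.0343; 0.0816]  nu=[5.4329]  x^+=[-0.1172, 0.6891, 1.3880]  P^+=[0.1961 -0.0569 -0.0842; -0.0569 0.5306 0.1441; -0.0842 0.1441 0.7235]
step 3: x^-=[0.0237, 0.5394, 1.4566]  P^-=[0.4521 -0.0449 -0.0314; -0.0449 0.5556 0.2062; -0.0314 0.2062 0.8893]  S=[0.7402]  K=[0.5998; 0.0431; 0.1388]  nu=[1.3884]  x^+=[0.8565, 0.5993, 1.6493]  P^+=[0.1858 -0.0640 -0.0930; -0.0640 0.5542 0.2018; -0.0930 0.2018 0.8750]
step 4: x^-=[1.2518, 0.4323, 1.5674]  P^-=[0.4368 -0.0463 -0.0225; -0.0463 0.5696 0.2515; -0.0225 0.2515 1.0479]  S=[0.7308]  K=[0.5880; 0.0515; 0.1866]  nu=[-1.0245]  x^+=[0.6495, 0.3795, 1.3762]  P^+=[0.1841 -0.0685 -0.1027; -0.0685 0.5676 0.2445; -0.1027 0.2445 1.0225]
step 5: x^-=[0.9698, 0.2583, 1.2916]  P^-=[0.4339 -0.0465 -0.0153; -0.0465 0.5769 0.2831; -0.0153 0.2831 1.1972]  S=[0.7331]  K=[0.5835; 0.0576; 0.2261]  nu=[-3.6210]  x^+=[-1.1429, 0.0497, 0.4728]  P^+=[0.1843 -0.0711 -0.1121; -0.0711 0.5745 0.2735; -0.1121 0.2735 1.1597]

P_post[0,2] = -0.1121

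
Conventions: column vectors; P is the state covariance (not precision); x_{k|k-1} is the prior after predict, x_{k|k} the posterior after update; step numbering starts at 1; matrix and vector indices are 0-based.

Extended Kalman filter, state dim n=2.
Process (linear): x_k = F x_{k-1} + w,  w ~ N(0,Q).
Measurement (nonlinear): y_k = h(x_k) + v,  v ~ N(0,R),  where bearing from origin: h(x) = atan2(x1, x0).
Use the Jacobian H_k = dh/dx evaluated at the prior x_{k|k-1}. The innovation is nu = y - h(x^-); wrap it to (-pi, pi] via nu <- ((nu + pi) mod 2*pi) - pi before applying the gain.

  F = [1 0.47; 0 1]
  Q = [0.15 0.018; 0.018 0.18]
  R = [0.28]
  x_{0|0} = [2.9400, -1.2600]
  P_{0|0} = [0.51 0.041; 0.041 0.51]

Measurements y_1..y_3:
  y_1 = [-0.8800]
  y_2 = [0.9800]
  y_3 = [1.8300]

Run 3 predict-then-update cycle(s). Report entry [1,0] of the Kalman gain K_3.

step 1: x^-=[2.3478, -1.2600]  P^-=[0.8112 0.2987; 0.2987 0.6900]  H_jac=[0.1775 0.3307]  S=[0.4161]  K=[0.5834; 0.6758]  nu=[-0.3874]  x^+=[2.1218, -1.5218]  P^+=[0.6696 0.1347; 0.1347 0.5000]
step 2: x^-=[1.4065, -1.5218]  P^-=[1.0566 0.3876; 0.3876 0.6800]  H_jac=[0.3544 0.3275]  S=[0.5756]  K=[0.8711; 0.6255]  nu=[1.8048]  x^+=[2.9785, -0.3929]  P^+=[0.6198 0.0740; 0.0740 0.4547]
step 3: x^-=[2.7939, -0.3929]  P^-=[0.9398 0.3057; 0.3057 0.6347]  H_jac=[0.0494 0.3510]  S=[0.3711]  K=[0.4142; 0.6410]  nu=[1.9697]  x^+=[3.6097, 0.8697]  P^+=[0.8762 0.2072; 0.2072 0.4822]

K[1,0] = 0.6410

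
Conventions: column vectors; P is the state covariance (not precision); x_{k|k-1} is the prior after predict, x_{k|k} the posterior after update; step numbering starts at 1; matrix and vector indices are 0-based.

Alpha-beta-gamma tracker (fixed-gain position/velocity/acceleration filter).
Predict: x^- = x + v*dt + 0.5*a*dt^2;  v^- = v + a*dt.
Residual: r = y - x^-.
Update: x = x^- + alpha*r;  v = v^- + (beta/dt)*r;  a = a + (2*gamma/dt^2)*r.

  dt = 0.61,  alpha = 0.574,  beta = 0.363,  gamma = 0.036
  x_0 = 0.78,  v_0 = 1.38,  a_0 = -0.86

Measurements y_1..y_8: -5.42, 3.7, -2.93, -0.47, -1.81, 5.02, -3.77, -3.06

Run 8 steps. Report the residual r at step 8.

step 1: x_pred=1.4618  r=-6.8818  x^+=-2.4884  v^+=-3.2398  a^+=-2.1916
step 2: x_pred=-4.8724  r=8.5724  x^+=0.0482  v^+=0.5246  a^+=-0.5329
step 3: x_pred=0.2690  r=-3.1990  x^+=-1.5672  v^+=-1.7042  a^+=-1.1519
step 4: x_pred=-2.8211  r=2.3511  x^+=-1.4716  v^+=-1.0077  a^+=-0.6969
step 5: x_pred=-2.2159  r=0.4059  x^+=-1.9829  v^+=-1.1913  a^+=-0.6184
step 6: x_pred=-2.8247  r=7.8447  x^+=1.6782  v^+=3.0997  a^+=0.8995
step 7: x_pred=3.7363  r=-7.5063  x^+=-0.5723  v^+=-0.8185  a^+=-0.5529
step 8: x_pred=-1.1744  r=-1.8856  x^+=-2.2568  v^+=-2.2778  a^+=-0.9178

resid = -1.8856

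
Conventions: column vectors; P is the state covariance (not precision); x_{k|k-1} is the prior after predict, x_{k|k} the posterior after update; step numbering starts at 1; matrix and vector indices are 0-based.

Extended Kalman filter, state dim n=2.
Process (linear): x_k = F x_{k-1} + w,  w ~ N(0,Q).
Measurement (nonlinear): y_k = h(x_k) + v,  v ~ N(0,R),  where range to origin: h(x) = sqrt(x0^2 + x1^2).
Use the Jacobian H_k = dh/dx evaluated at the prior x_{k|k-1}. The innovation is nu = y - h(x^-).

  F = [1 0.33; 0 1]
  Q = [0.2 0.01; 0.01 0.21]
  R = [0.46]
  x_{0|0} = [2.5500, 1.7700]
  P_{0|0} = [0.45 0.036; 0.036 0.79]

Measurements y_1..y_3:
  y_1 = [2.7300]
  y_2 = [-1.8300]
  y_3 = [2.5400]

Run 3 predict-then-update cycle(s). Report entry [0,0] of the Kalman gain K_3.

step 1: x^-=[3.1341, 1.7700]  P^-=[0.7598 0.3067; 0.3067 1.0000]  H_jac=[0.8707 0.4918]  S=[1.5405]  K=[0.5273; 0.4926]  nu=[-0.8694]  x^+=[2.6756, 1.3418]  P^+=[0.3314 -0.0935; -0.0935 0.6262]
step 2: x^-=[3.1184, 1.3418]  P^-=[0.5379 0.1232; 0.1232 0.8362]  H_jac=[0.9186 0.3952]  S=[1.1340]  K=[0.4787; 0.3913]  nu=[-5.2248]  x^+=[0.6175, -0.7026]  P^+=[0.2781 -0.0892; -0.0892 0.6626]
step 3: x^-=[0.3856, -0.7026]  P^-=[0.4914 0.1395; 0.1395 0.8726]  H_jac=[0.4812 -0.8766]  S=[1.1267]  K=[0.1013; -0.6194]  nu=[1.7386]  x^+=[0.5618, -1.7794]  P^+=[0.4798 0.2102; 0.2102 0.4404]

K[0,0] = 0.1013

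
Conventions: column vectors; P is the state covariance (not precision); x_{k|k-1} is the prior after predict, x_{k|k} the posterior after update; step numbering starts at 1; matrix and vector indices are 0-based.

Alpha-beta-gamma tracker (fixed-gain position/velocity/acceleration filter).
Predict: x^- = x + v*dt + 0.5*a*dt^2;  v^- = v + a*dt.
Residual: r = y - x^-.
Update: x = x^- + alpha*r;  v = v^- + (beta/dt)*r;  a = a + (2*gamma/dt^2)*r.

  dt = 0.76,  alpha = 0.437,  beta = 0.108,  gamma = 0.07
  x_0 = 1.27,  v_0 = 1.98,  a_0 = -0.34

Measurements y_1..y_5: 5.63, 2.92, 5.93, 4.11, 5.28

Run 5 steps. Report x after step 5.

x_post = 5.9193

step 1: x_pred=2.6766  r=2.9534  x^+=3.9672  v^+=2.1413  a^+=0.3758
step 2: x_pred=5.7032  r=-2.7832  x^+=4.4869  v^+=2.0314  a^+=-0.2987
step 3: x_pred=5.9445  r=-0.0145  x^+=5.9382  v^+=1.8023  a^+=-0.3023
step 4: x_pred=7.2207  r=-3.1107  x^+=5.8613  v^+=1.1306  a^+=-1.0562
step 5: x_pred=6.4155  r=-1.1355  x^+=5.9193  v^+=0.1665  a^+=-1.3315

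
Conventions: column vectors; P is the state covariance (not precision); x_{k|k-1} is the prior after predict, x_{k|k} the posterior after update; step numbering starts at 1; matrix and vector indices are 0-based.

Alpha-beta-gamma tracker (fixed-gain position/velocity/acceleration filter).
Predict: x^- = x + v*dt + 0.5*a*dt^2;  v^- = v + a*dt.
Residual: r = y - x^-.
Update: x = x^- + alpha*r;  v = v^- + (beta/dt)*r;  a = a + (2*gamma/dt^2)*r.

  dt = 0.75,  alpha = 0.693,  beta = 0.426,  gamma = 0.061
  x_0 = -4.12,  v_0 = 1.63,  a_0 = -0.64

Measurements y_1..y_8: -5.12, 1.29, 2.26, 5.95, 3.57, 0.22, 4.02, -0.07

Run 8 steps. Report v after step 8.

step 1: x_pred=-3.0775  r=-2.0425  x^+=-4.4930  v^+=-0.0101  a^+=-1.0830
step 2: x_pred=-4.8051  r=6.0951  x^+=-0.5812  v^+=2.6397  a^+=0.2390
step 3: x_pred=1.4657  r=0.7943  x^+=2.0162  v^+=3.2700  a^+=0.4112
step 4: x_pred=4.5843  r=1.3657  x^+=5.5307  v^+=4.3541  a^+=0.7074
step 5: x_pred=8.9953  r=-5.4253  x^+=5.2356  v^+=1.8031  a^+=-0.4693
step 6: x_pred=6.4560  r=-6.2360  x^+=2.1344  v^+=-2.0908  a^+=-1.8218
step 7: x_pred=0.0540  r=3.9660  x^+=2.8024  v^+=-1.2044  a^+=-0.9616
step 8: x_pred=1.6287  r=-1.6987  x^+=0.4515  v^+=-2.8904  a^+=-1.3300

v_post = -2.8904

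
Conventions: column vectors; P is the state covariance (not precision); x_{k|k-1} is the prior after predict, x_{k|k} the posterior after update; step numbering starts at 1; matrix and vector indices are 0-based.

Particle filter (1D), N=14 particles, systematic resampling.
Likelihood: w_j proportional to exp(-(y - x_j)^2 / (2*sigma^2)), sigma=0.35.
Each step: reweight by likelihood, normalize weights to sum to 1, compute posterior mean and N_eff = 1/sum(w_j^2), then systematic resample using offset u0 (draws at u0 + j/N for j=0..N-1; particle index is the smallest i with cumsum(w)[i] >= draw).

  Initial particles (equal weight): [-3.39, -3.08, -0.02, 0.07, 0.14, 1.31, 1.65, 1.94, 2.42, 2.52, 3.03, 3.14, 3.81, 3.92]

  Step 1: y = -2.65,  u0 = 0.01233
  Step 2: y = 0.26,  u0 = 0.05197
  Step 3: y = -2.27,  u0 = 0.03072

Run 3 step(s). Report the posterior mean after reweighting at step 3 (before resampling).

step 1: w=[0.1854, 0.8146, 0.0000, 0.0000, 0.0000, 0.0000, 0.0000, 0.0000, 0.0000, 0.0000, 0.0000, 0.0000, 0.0000, 0.0000]  mean=-3.1375  Neff=1.4327  idx=[0, 0, 0, 1, 1, 1, 1, 1, 1, 1, 1, 1, 1, 1]
step 2: w=[0.0000, 0.0000, 0.0000, 0.0909, 0.0909, 0.0909, 0.0909, 0.0909, 0.0909, 0.0909, 0.0909, 0.0909, 0.0909, 0.0909]  mean=-3.0800  Neff=11.0009  idx=[3, 4, 5, 5, 6, 7, 8, 9, 9, 10, 11, 12, 13, 13]
step 3: w=[0.0714, 0.0714, 0.0714, 0.0714, 0.0714, 0.0714, 0.0714, 0.0714, 0.0714, 0.0714, 0.0714, 0.0714, 0.0714, 0.0714]  mean=-3.0800  Neff=14.0000  idx=[0, 1, 2, 3, 4, 5, 6, 7, 8, 9, 10, 11, 12, 13]

post_mean = -3.0800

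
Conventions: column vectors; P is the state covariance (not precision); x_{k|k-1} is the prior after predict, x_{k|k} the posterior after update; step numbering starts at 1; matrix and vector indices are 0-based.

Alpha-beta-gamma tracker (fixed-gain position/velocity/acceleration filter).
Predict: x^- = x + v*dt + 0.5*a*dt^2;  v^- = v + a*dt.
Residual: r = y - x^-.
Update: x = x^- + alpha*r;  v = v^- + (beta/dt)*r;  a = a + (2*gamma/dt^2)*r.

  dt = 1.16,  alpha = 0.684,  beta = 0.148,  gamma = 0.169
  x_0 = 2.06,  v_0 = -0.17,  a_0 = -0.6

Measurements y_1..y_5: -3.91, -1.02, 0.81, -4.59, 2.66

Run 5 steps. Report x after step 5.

step 1: x_pred=1.4591  r=-5.3691  x^+=-2.2134  v^+=-1.5510  a^+=-1.9487
step 2: x_pred=-5.3236  r=4.3036  x^+=-2.3799  v^+=-3.2624  a^+=-0.8676
step 3: x_pred=-6.7481  r=7.5581  x^+=-1.5784  v^+=-3.3046  a^+=1.0309
step 4: x_pred=-4.7181  r=0.1281  x^+=-4.6305  v^+=-2.0924  a^+=1.0630
step 5: x_pred=-6.3425  r=9.0025  x^+=-0.1848  v^+=0.2893  a^+=3.3244

x_post = -0.1848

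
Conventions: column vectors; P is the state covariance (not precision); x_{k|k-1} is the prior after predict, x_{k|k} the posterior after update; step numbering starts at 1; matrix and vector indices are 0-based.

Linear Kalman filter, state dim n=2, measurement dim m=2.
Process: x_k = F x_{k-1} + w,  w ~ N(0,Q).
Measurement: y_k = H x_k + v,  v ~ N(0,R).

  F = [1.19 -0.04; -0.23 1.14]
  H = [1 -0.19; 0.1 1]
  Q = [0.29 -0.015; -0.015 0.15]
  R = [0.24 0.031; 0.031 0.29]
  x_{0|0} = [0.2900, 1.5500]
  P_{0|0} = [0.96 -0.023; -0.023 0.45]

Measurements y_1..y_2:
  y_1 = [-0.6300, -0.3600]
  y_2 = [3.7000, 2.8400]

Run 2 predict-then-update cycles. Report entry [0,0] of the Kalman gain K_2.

step 1: x^-=[0.2831, 1.7003]  P^-=[1.6524 -0.3297; -0.3297 0.7977]  S=[2.0464 -0.2787; -0.2787 1.0383]  K=[0.8475 0.0691; -0.1400 0.6989]  nu=[-0.5900, -2.0886]  x^+=[-0.3613, 0.3231]  P^+=[0.2103 0.0253; 0.0253 0.1958]
step 2: x^-=[-0.4429, 0.4514]  P^-=[0.5858 -0.0470; -0.0470 0.4024]  S=[0.8581 -0.0329; -0.0329 0.6888]  K=[0.6949 0.0501; -0.1219 0.5715]  nu=[4.2287, 2.4329]  x^+=[2.6176, 1.3264]  P^+=[0.1719 0.0189; 0.0189 0.1601]

K[0,0] = 0.6949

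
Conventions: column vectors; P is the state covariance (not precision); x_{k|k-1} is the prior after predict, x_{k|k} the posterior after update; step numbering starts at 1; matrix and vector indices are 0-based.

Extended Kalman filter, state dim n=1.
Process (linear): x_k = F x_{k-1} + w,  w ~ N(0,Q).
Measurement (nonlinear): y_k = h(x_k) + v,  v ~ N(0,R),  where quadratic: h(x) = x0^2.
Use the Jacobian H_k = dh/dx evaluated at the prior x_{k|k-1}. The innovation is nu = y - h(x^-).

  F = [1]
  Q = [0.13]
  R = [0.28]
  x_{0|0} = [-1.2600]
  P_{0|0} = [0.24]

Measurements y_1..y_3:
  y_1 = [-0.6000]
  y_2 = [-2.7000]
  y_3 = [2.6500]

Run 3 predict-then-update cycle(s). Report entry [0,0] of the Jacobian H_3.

H_jac[0,0] = 1.2254

step 1: x^-=[-1.2600]  P^-=[0.3700]  H_jac=[-2.5200]  S=[2.6296]  K=[-0.3546]  nu=[-2.1876]  x^+=[-0.4843]  P^+=[0.0394]
step 2: x^-=[-0.4843]  P^-=[0.1694]  H_jac=[-0.9687]  S=[0.4390]  K=[-0.3738]  nu=[-2.9346]  x^+=[0.6127]  P^+=[0.1081]
step 3: x^-=[0.6127]  P^-=[0.2381]  H_jac=[1.2254]  S=[0.6374]  K=[0.4576]  nu=[2.2746]  x^+=[1.6536]  P^+=[0.1046]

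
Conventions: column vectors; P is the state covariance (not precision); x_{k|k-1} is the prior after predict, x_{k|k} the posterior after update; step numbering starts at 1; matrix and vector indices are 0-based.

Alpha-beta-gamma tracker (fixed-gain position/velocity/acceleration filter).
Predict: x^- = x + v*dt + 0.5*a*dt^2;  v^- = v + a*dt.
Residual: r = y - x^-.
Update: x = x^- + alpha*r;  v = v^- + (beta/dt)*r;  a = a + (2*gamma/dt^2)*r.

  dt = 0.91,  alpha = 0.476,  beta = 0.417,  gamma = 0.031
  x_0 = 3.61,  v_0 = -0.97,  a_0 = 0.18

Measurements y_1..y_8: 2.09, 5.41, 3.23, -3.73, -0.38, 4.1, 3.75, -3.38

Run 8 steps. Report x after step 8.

step 1: x_pred=2.8018  r=-0.7118  x^+=2.4630  v^+=-1.1324  a^+=0.1267
step 2: x_pred=1.4850  r=3.9250  x^+=3.3533  v^+=0.7815  a^+=0.4206
step 3: x_pred=4.2386  r=-1.0086  x^+=3.7585  v^+=0.7020  a^+=0.3451
step 4: x_pred=4.5402  r=-8.2702  x^+=0.6036  v^+=-2.7737  a^+=-0.2741
step 5: x_pred=-2.0340  r=1.6540  x^+=-1.2467  v^+=-2.2653  a^+=-0.1503
step 6: x_pred=-3.3703  r=7.4703  x^+=0.1856  v^+=1.0212  a^+=0.4090
step 7: x_pred=1.2842  r=2.4658  x^+=2.4579  v^+=2.5233  a^+=0.5936
step 8: x_pred=4.9999  r=-8.3799  x^+=1.0111  v^+=-0.7765  a^+=-0.0338

x_post = 1.0111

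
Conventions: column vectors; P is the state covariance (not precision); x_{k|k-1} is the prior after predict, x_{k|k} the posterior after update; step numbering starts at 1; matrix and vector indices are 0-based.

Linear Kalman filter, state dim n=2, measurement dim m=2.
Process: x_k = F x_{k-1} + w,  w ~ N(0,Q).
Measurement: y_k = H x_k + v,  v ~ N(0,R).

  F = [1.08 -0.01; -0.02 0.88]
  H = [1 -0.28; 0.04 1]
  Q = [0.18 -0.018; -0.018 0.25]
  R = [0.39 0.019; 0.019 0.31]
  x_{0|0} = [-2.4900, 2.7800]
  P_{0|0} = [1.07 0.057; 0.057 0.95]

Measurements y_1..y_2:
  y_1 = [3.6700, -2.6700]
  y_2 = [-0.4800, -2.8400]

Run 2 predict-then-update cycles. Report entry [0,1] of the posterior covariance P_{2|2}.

P_post[0,1] = 0.0337

step 1: x^-=[-2.7170, 2.4962]  P^-=[1.4269 0.0047; 0.0047 0.9841]  S=[1.8914 -0.1948; -0.1948 1.2968]  K=[0.7705 0.1634; -0.0660 0.7491]  nu=[7.0859, -5.0575]  x^+=[1.9166, -1.7604]  P^+=[0.3183 0.0526; 0.0526 0.2289]
step 2: x^-=[2.0875, -1.5875]  P^-=[0.5502 0.0231; 0.0231 0.4255]  S=[0.9606 -0.0553; -0.0553 0.7382]  K=[0.5720 0.1039; -0.0670 0.5726]  nu=[-3.0120, -1.3360]  x^+=[0.2258, -2.1506]  P^+=[0.2345 0.0337; 0.0337 0.1749]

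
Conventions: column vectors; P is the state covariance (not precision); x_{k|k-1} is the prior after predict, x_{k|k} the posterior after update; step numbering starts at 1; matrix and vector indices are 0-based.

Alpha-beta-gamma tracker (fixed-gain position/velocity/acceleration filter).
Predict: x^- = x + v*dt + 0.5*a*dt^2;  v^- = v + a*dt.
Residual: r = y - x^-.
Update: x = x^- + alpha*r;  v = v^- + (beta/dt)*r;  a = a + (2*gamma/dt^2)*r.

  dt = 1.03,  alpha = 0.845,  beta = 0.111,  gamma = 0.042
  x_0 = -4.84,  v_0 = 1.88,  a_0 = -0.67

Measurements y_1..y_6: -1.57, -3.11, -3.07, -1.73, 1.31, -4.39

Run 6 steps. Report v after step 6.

v_post = -1.6595

step 1: x_pred=-3.2590  r=1.6890  x^+=-1.8318  v^+=1.3719  a^+=-0.5363
step 2: x_pred=-0.7032  r=-2.4068  x^+=-2.7369  v^+=0.5602  a^+=-0.7268
step 3: x_pred=-2.5455  r=-0.5245  x^+=-2.9887  v^+=-0.2450  a^+=-0.7684
step 4: x_pred=-3.6486  r=1.9186  x^+=-2.0274  v^+=-0.8296  a^+=-0.6165
step 5: x_pred=-3.2089  r=4.5189  x^+=0.6096  v^+=-0.9776  a^+=-0.2587
step 6: x_pred=-0.5345  r=-3.8555  x^+=-3.7924  v^+=-1.6595  a^+=-0.5639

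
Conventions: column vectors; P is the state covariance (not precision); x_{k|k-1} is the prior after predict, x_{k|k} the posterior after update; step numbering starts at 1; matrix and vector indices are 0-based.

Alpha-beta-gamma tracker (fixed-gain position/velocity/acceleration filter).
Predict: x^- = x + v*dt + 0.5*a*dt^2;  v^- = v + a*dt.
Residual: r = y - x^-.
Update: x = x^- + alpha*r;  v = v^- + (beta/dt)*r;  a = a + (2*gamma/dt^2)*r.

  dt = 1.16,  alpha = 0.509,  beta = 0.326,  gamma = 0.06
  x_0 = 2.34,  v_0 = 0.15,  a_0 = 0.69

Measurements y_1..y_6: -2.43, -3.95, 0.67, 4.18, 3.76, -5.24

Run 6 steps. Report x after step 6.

x_post = 0.9542

step 1: x_pred=2.9782  r=-5.4082  x^+=0.2254  v^+=-0.5695  a^+=0.2077
step 2: x_pred=-0.2954  r=-3.6546  x^+=-2.1556  v^+=-1.3556  a^+=-0.1182
step 3: x_pred=-3.8077  r=4.4777  x^+=-1.5285  v^+=-0.2344  a^+=0.2811
step 4: x_pred=-1.6113  r=5.7913  x^+=1.3365  v^+=1.7193  a^+=0.7976
step 5: x_pred=3.8674  r=-0.1074  x^+=3.8127  v^+=2.6142  a^+=0.7880
step 6: x_pred=7.3754  r=-12.6154  x^+=0.9542  v^+=-0.0171  a^+=-0.3370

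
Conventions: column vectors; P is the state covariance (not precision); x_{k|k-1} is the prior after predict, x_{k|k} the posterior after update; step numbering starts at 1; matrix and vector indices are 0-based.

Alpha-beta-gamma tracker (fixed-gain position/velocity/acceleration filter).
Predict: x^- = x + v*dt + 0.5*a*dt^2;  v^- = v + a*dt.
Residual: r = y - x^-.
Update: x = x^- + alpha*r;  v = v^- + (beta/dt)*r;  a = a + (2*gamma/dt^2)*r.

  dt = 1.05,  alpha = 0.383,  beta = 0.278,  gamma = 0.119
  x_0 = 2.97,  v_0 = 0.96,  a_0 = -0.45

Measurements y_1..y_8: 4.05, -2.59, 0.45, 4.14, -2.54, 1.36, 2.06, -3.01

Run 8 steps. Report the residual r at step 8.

resid = -8.1964

step 1: x_pred=3.7299  r=0.3201  x^+=3.8525  v^+=0.5722  a^+=-0.3809
step 2: x_pred=4.2434  r=-6.8334  x^+=1.6262  v^+=-1.6369  a^+=-1.8561
step 3: x_pred=-1.1157  r=1.5657  x^+=-0.5161  v^+=-3.1712  a^+=-1.5181
step 4: x_pred=-4.6827  r=8.8227  x^+=-1.3036  v^+=-2.4293  a^+=0.3865
step 5: x_pred=-3.6413  r=1.1013  x^+=-3.2195  v^+=-1.7319  a^+=0.6243
step 6: x_pred=-4.6938  r=6.0538  x^+=-2.3752  v^+=0.5264  a^+=1.9311
step 7: x_pred=-0.7579  r=2.8179  x^+=0.3213  v^+=3.3002  a^+=2.5394
step 8: x_pred=5.1864  r=-8.1964  x^+=2.0472  v^+=3.7965  a^+=0.7701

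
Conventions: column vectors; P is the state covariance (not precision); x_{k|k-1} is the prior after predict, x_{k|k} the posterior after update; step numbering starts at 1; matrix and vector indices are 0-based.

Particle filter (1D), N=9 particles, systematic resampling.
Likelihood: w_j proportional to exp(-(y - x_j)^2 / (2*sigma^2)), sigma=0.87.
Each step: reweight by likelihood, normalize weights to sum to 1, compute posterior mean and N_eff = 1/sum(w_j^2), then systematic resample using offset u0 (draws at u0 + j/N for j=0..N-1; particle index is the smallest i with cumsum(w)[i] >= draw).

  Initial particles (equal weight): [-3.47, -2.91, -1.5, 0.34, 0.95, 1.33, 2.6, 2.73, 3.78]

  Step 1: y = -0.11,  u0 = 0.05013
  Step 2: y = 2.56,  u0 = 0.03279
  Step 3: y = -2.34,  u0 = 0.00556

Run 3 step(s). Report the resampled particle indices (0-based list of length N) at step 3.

step 1: w=[0.0003, 0.0030, 0.1466, 0.4597, 0.2502, 0.1336, 0.0041, 0.0026, 0.0000]  mean=0.3597  Neff=3.1921  idx=[2, 3, 3, 3, 3, 3, 4, 4, 5]
step 2: w=[0.0000, 0.0418, 0.0418, 0.0418, 0.0418, 0.0418, 0.1958, 0.1958, 0.3993]  mean=0.9741  Neff=4.0841  idx=[1, 4, 6, 6, 7, 7, 8, 8, 8]
step 3: w=[0.4153, 0.4153, 0.0375, 0.0375, 0.0375, 0.0375, 0.0065, 0.0065, 0.0065]  mean=0.4508  Neff=2.8517  idx=[0, 0, 0, 0, 1, 1, 1, 1, 3]

resampled_idx = [0, 0, 0, 0, 1, 1, 1, 1, 3]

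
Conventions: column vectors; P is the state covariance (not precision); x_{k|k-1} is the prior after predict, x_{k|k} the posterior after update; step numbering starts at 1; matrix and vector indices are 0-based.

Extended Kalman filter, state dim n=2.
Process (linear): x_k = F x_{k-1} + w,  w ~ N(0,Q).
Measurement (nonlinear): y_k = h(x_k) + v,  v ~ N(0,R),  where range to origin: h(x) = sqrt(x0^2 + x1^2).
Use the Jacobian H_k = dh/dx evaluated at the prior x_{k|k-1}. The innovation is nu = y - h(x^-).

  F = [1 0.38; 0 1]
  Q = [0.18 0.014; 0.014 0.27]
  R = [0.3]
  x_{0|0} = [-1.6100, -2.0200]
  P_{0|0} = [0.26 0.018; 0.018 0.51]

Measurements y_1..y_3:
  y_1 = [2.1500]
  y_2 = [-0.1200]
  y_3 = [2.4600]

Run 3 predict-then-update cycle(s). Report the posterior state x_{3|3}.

x_post = [-1.8531, -0.3433]

step 1: x^-=[-2.3776, -2.0200]  P^-=[0.5273 0.2258; 0.2258 0.7800]  H_jac=[-0.7621 -0.6475]  S=[1.1561]  K=[-0.4741; -0.5857]  nu=[-0.9698]  x^+=[-1.9178, -1.4520]  P^+=[0.2675 -0.0952; -0.0952 0.3834]
step 2: x^-=[-2.4696, -1.4520]  P^-=[0.4305 0.0645; 0.0645 0.6534]  H_jac=[-0.8620 -0.5068]  S=[0.8441]  K=[-0.4784; -0.4582]  nu=[-2.9848]  x^+=[-1.0417, -0.0844]  P^+=[0.2373 -0.1205; -0.1205 0.4762]
step 3: x^-=[-1.0738, -0.0844]  P^-=[0.3945 0.0744; 0.0744 0.7462]  H_jac=[-0.9969 -0.0783]  S=[0.7083]  K=[-0.5635; -0.1873]  nu=[1.3829]  x^+=[-1.8531, -0.3433]  P^+=[0.1696 -0.0003; -0.0003 0.7214]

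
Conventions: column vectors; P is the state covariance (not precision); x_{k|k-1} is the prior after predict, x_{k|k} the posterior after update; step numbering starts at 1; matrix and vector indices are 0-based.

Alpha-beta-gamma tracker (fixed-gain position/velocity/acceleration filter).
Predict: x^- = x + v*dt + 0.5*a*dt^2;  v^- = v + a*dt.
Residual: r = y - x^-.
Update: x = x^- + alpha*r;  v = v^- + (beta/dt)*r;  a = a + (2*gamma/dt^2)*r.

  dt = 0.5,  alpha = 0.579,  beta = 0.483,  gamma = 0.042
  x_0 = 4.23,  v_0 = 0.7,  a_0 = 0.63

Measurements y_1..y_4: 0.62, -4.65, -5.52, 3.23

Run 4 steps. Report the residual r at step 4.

step 1: x_pred=4.6588  r=-4.0388  x^+=2.3203  v^+=-2.8864  a^+=-0.7270
step 2: x_pred=0.7862  r=-5.4362  x^+=-2.3614  v^+=-8.5013  a^+=-2.5536
step 3: x_pred=-6.9312  r=1.4112  x^+=-6.1141  v^+=-8.4149  a^+=-2.0794
step 4: x_pred=-10.5815  r=13.8115  x^+=-2.5846  v^+=3.8873  a^+=2.5612

resid = 13.8115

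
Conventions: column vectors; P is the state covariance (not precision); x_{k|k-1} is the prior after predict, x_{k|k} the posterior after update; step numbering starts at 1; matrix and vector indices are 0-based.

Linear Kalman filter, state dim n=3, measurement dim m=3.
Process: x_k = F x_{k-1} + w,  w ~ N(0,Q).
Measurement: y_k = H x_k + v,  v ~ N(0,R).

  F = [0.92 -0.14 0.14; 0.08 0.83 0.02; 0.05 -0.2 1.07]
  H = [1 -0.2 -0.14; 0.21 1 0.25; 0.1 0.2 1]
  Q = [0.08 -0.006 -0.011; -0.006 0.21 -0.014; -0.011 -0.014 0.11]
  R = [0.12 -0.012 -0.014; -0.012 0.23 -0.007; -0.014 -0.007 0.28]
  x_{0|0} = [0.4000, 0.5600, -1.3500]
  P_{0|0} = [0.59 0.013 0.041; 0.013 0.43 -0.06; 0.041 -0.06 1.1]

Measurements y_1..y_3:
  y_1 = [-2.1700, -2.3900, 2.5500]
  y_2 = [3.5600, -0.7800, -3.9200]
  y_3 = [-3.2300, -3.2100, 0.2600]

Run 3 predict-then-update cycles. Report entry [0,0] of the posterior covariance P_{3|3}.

step 1: x^-=[0.1006, 0.4698, -1.5365]  P^-=[0.6189 -0.0053 0.2418; -0.0053 0.5103 -0.1086; 0.2418 -0.1086 1.4179]  S=[0.7155 0.0352 0.0912; 0.0352 0.8251 0.4045; 0.0912 0.4045 1.7292]  K=[0.7996 0.1414 0.0998; -0.1421 0.6649 -0.1522; -0.0130 -0.0486 0.8334]  nu=[-2.3918, -2.4968, 3.9825]  x^+=[-1.7674, -1.4565, 1.9350]  P^+=[0.0939 0.0010 0.0062; 0.0010 0.1756 -0.0805; 0.0062 -0.0805 0.2494]
step 2: x^-=[-1.1512, -1.3116, 2.2734]  P^-=[0.1723 -0.0270 0.0558; -0.0270 0.3292 -0.1080; 0.0558 -0.1080 0.4379]  S=[0.3032 -0.0500 0.0036; -0.0500 0.5346 0.0678; 0.0036 0.0678 0.6996]  K=[0.5736 0.0861 0.0854; -0.1636 0.5541 -0.1170; 0.0380 -0.0488 0.6075]  nu=[4.7671, 0.2050, -5.8160]  x^+=[1.1039, -1.2973, -1.0885]  P^+=[0.0671 -0.0041 0.0094; -0.0041 0.1469 -0.0633; 0.0094 -0.0633 0.1816]
step 3: x^-=[1.0448, -1.0102, -0.8501]  P^-=[0.1492 -0.0276 0.0448; -0.0276 0.3091 -0.0895; 0.0448 -0.0895 0.3522]  S=[0.2820 -0.0544 -0.0012; -0.0544 0.5160 0.0586; -0.0012 0.0586 0.6181]  K=[0.5416 0.0767 0.0814; -0.1694 0.5379 -0.1006; 0.0414 -0.0430 0.5522]  nu=[-4.5958, -2.2067, 1.2076]  x^+=[-1.5155, -1.5401, -0.2787]  P^+=[0.0632 -0.0050 0.0094; -0.0050 0.1419 -0.0574; 0.0094 -0.0574 0.1649]

P_post[0,0] = 0.0632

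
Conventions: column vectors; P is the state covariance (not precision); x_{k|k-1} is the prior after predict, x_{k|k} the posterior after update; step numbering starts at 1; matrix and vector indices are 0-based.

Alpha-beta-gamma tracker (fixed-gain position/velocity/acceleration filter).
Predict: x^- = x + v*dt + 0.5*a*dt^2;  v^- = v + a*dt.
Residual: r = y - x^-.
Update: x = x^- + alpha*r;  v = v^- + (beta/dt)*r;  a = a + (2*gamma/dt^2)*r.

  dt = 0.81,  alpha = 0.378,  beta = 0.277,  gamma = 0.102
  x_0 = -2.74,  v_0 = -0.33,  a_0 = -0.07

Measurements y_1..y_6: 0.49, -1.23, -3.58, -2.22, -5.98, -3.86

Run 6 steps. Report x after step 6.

x_post = -5.1947

step 1: x_pred=-3.0303  r=3.5203  x^+=-1.6996  v^+=0.8171  a^+=1.0245
step 2: x_pred=-0.7016  r=-0.5284  x^+=-0.9013  v^+=1.4663  a^+=0.8603
step 3: x_pred=0.5686  r=-4.1486  x^+=-0.9996  v^+=0.7444  a^+=-0.4297
step 4: x_pred=-0.5375  r=-1.6825  x^+=-1.1735  v^+=-0.1790  a^+=-0.9528
step 5: x_pred=-1.6310  r=-4.3490  x^+=-3.2749  v^+=-2.4380  a^+=-2.3050
step 6: x_pred=-6.0058  r=2.1458  x^+=-5.1947  v^+=-3.5712  a^+=-1.6378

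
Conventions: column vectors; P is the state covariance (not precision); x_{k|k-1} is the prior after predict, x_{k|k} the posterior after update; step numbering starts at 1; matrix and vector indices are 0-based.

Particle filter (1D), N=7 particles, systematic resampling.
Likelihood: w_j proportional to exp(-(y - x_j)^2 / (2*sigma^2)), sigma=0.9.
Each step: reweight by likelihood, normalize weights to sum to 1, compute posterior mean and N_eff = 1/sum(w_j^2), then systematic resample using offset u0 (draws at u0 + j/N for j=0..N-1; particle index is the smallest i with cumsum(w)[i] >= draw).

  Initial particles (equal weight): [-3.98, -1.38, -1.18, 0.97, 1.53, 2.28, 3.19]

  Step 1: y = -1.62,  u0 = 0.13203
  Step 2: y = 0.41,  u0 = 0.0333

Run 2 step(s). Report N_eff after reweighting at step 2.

N_eff = 6.7366

step 1: w=[0.0169, 0.5072, 0.4664, 0.0084, 0.0011, 0.0000, 0.0000]  mean=-1.3075  Neff=2.1048  idx=[1, 1, 1, 2, 2, 2, 2]
step 2: w=[0.1102, 0.1102, 0.1102, 0.1673, 0.1673, 0.1673, 0.1673]  mean=-1.2461  Neff=6.7366  idx=[0, 1, 2, 3, 4, 5, 6]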